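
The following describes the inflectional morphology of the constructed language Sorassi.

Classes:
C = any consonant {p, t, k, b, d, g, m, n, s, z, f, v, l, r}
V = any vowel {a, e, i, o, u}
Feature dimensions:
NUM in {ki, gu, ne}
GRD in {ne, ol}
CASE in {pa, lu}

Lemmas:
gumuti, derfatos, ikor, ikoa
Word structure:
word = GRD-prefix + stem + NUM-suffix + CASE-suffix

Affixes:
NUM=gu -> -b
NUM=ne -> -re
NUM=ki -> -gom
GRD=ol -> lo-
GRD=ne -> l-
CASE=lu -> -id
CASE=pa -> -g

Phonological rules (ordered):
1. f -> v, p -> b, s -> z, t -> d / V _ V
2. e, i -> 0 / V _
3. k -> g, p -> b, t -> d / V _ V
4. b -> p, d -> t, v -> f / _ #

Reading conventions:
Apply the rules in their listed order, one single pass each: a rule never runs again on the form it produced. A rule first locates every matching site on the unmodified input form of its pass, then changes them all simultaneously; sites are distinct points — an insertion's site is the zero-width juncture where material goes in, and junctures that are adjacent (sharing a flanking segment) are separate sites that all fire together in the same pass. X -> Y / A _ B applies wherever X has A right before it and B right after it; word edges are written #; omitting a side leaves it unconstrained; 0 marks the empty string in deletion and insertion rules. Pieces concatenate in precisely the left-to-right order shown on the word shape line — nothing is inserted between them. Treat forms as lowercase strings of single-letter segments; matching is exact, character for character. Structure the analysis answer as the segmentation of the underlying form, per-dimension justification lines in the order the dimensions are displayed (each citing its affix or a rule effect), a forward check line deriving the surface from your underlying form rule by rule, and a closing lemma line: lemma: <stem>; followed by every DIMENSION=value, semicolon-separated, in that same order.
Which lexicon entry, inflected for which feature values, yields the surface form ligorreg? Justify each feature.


underlying: l-ikor-re-g
NUM=ne - signalled by the affix -re
GRD=ne - signalled by the affix l-
CASE=pa - signalled by the affix -g
check: likorreg -> likorreg -> likorreg -> ligorreg -> ligorreg
lemma: ikor; NUM=ne; GRD=ne; CASE=pa


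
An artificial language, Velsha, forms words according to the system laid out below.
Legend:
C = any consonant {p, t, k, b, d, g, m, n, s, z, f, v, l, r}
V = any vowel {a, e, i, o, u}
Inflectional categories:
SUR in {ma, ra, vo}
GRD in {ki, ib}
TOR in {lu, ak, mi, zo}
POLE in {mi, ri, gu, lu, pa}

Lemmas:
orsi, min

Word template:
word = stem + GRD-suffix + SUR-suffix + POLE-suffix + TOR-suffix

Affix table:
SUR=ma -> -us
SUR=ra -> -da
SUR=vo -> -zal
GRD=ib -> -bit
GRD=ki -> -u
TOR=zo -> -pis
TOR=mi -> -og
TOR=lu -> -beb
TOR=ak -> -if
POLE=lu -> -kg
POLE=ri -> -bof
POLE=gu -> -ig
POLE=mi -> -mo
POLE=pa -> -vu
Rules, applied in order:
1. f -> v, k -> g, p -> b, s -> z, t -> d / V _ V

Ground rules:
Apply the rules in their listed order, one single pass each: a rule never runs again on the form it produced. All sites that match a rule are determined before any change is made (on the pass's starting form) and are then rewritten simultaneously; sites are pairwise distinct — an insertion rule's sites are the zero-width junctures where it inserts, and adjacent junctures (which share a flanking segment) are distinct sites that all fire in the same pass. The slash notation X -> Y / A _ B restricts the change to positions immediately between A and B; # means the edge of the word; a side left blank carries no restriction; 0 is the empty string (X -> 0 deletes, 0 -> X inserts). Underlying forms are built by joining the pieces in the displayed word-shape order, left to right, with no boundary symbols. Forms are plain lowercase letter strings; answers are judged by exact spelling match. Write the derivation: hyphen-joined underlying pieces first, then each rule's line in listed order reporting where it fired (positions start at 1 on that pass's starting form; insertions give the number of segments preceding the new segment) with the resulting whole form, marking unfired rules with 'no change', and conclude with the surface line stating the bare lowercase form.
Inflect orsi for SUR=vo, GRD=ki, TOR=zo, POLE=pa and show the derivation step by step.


underlying: orsi-u-zal-vu-pis
1. f -> v, k -> g, p -> b, s -> z, t -> d / V _ V: fires at position(s) 11: orsiuzalvubis
surface: orsiuzalvubis


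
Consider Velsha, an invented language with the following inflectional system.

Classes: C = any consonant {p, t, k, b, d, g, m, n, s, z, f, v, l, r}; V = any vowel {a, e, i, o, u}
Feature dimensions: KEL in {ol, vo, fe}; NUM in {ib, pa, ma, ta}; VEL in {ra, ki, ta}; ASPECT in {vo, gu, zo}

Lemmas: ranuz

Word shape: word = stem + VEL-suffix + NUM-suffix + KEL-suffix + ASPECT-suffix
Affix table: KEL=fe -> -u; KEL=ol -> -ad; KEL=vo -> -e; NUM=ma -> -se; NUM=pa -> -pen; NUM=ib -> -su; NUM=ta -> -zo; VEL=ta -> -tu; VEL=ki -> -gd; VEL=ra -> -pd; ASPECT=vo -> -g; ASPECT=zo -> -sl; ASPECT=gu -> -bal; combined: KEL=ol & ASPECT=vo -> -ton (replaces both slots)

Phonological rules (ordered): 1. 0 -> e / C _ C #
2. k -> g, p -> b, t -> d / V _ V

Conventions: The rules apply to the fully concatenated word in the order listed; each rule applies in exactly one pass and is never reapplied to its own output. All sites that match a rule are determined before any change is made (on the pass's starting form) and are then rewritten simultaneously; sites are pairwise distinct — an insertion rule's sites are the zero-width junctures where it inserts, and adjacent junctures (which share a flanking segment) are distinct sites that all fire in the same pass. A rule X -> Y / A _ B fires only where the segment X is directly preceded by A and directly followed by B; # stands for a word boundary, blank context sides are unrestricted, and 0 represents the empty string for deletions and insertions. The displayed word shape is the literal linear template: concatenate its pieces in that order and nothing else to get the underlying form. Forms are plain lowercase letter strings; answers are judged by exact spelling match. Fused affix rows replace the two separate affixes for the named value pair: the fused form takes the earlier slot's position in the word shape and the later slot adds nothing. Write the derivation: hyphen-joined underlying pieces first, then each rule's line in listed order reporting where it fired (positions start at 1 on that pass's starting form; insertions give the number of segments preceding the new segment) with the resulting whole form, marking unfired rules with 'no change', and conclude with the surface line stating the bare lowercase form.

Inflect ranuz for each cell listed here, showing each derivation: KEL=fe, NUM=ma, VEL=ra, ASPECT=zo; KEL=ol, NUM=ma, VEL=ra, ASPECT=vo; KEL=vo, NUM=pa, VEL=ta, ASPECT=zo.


cell KEL=fe, NUM=ma, VEL=ra, ASPECT=zo:
underlying: ranuz-pd-se-u-sl
1. 0 -> e / C _ C #: inserts after position(s) 11: ranuzpdseusel
2. k -> g, p -> b, t -> d / V _ V: no change
surface: ranuzpdseusel

cell KEL=ol, NUM=ma, VEL=ra, ASPECT=vo:
underlying: ranuz-pd-se-ton
1. 0 -> e / C _ C #: no change
2. k -> g, p -> b, t -> d / V _ V: fires at position(s) 10: ranuzpdsedon
surface: ranuzpdsedon

cell KEL=vo, NUM=pa, VEL=ta, ASPECT=zo:
underlying: ranuz-tu-pen-e-sl
1. 0 -> e / C _ C #: inserts after position(s) 12: ranuztupenesel
2. k -> g, p -> b, t -> d / V _ V: fires at position(s) 8: ranuztubenesel
surface: ranuztubenesel


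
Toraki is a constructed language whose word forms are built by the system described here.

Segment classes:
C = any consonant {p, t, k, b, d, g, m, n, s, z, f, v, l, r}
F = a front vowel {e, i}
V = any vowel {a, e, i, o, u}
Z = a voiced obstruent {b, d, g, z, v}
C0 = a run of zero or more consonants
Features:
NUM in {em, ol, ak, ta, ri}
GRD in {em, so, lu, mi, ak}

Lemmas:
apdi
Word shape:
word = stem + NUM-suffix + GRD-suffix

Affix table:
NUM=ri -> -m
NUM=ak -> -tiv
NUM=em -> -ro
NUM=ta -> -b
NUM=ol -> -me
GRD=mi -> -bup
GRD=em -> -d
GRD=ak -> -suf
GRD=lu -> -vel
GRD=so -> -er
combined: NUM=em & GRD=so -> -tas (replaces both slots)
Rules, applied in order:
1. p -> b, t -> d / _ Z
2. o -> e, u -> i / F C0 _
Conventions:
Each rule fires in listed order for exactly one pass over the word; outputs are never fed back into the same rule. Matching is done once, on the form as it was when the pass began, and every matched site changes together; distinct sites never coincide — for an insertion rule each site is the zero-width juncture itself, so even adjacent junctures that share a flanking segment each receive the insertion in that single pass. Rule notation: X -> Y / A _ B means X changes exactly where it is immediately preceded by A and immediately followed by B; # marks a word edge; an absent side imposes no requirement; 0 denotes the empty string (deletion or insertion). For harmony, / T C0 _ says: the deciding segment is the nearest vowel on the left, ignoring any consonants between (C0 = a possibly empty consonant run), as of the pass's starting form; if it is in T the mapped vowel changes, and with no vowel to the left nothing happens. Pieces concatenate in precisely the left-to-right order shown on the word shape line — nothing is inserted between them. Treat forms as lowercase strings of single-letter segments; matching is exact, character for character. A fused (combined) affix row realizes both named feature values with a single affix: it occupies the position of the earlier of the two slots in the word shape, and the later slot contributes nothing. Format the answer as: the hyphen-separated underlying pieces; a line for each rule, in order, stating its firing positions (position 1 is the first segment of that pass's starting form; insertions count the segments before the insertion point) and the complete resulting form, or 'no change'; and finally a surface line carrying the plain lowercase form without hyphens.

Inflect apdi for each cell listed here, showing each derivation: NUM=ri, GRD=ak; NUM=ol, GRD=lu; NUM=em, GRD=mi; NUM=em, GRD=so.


cell NUM=ri, GRD=ak:
underlying: apdi-m-suf
1. p -> b, t -> d / _ Z: fires at position(s) 2: abdimsuf
2. o -> e, u -> i / F C0 _: fires at position(s) 7: abdimsif
surface: abdimsif

cell NUM=ol, GRD=lu:
underlying: apdi-me-vel
1. p -> b, t -> d / _ Z: fires at position(s) 2: abdimevel
2. o -> e, u -> i / F C0 _: no change
surface: abdimevel

cell NUM=em, GRD=mi:
underlying: apdi-ro-bup
1. p -> b, t -> d / _ Z: fires at position(s) 2: abdirobup
2. o -> e, u -> i / F C0 _: fires at position(s) 6: abdirebup
surface: abdirebup

cell NUM=em, GRD=so:
underlying: apdi-tas
1. p -> b, t -> d / _ Z: fires at position(s) 2: abditas
2. o -> e, u -> i / F C0 _: no change
surface: abditas


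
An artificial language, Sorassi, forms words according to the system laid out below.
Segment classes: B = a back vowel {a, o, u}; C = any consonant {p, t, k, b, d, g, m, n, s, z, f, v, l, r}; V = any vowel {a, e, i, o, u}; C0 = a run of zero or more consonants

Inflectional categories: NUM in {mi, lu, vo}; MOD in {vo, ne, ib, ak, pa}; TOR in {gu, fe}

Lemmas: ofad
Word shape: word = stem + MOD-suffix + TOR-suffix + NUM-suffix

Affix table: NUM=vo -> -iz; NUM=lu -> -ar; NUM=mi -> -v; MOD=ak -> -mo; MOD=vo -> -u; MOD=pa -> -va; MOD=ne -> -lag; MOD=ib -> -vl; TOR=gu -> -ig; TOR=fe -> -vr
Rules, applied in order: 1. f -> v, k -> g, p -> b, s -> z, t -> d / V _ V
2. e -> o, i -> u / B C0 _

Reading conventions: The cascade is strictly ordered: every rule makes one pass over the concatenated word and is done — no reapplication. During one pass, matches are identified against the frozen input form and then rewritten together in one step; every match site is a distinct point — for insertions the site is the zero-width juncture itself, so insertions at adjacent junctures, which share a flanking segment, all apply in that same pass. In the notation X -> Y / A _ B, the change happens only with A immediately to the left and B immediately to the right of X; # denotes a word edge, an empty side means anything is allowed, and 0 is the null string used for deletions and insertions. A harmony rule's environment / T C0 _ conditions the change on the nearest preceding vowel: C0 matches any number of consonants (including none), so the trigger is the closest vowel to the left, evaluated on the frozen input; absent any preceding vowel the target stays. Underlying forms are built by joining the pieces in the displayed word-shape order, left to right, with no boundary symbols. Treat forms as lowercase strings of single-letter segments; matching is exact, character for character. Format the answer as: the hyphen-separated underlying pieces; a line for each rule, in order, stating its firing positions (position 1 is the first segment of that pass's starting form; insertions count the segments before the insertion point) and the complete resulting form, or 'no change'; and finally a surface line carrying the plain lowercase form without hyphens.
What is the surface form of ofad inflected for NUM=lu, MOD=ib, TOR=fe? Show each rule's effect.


underlying: ofad-vl-vr-ar
1. f -> v, k -> g, p -> b, s -> z, t -> d / V _ V: fires at position(s) 2: ovadvlvrar
2. e -> o, i -> u / B C0 _: no change
surface: ovadvlvrar


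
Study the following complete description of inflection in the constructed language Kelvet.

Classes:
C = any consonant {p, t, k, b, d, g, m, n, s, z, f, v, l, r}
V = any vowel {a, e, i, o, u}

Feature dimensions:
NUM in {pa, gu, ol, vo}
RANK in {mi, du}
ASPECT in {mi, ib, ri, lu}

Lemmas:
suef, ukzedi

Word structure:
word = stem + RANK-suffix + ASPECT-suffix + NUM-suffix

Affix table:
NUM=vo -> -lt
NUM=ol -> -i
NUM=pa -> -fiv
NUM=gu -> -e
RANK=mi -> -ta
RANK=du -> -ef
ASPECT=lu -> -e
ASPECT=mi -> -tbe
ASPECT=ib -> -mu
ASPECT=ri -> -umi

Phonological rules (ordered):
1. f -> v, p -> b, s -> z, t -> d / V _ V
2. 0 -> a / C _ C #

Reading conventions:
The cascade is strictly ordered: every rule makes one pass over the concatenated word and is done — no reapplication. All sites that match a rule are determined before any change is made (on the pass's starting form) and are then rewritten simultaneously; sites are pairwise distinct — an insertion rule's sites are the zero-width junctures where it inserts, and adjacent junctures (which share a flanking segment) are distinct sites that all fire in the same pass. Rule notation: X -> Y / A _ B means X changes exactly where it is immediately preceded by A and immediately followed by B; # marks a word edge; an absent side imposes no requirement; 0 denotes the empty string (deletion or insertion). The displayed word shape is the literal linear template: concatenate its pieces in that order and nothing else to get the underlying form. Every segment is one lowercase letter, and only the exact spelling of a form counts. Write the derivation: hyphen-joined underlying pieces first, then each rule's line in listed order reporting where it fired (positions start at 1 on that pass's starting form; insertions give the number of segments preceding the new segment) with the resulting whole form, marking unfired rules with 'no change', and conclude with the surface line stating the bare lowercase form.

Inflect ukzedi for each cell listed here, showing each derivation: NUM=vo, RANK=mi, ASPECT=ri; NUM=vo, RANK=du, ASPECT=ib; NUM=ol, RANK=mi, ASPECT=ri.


cell NUM=vo, RANK=mi, ASPECT=ri:
underlying: ukzedi-ta-umi-lt
1. f -> v, p -> b, s -> z, t -> d / V _ V: fires at position(s) 7: ukzedidaumilt
2. 0 -> a / C _ C #: inserts after position(s) 12: ukzedidaumilat
surface: ukzedidaumilat

cell NUM=vo, RANK=du, ASPECT=ib:
underlying: ukzedi-ef-mu-lt
1. f -> v, p -> b, s -> z, t -> d / V _ V: no change
2. 0 -> a / C _ C #: inserts after position(s) 11: ukzediefmulat
surface: ukzediefmulat

cell NUM=ol, RANK=mi, ASPECT=ri:
underlying: ukzedi-ta-umi-i
1. f -> v, p -> b, s -> z, t -> d / V _ V: fires at position(s) 7: ukzedidaumii
2. 0 -> a / C _ C #: no change
surface: ukzedidaumii


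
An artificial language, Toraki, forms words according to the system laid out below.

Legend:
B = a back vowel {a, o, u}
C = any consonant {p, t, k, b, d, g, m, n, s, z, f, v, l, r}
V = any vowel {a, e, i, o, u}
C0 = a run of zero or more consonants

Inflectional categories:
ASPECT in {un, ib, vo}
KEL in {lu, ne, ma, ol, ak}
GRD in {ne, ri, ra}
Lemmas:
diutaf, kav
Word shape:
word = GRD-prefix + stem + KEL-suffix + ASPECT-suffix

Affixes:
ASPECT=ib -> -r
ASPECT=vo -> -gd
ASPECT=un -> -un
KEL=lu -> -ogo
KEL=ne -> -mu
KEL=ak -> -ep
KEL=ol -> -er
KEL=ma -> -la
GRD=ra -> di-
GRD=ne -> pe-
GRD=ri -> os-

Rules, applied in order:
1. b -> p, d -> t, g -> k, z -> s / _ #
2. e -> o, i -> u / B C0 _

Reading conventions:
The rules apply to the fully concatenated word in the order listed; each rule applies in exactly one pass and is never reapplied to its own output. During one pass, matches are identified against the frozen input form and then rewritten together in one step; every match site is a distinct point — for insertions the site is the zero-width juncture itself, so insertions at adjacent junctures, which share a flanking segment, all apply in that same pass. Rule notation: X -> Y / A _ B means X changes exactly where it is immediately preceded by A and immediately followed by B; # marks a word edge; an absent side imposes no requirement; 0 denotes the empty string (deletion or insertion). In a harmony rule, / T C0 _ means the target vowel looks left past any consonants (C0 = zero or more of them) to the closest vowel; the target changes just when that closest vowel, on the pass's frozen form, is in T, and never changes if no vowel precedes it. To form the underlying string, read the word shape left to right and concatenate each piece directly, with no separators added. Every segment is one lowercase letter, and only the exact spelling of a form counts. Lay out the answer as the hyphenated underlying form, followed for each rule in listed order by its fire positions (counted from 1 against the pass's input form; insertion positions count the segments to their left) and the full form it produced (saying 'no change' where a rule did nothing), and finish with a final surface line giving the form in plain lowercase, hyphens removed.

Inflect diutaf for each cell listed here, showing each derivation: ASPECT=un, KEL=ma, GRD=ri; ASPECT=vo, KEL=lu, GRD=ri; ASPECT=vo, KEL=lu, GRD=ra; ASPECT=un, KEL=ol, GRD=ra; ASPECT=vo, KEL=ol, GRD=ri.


cell ASPECT=un, KEL=ma, GRD=ri:
underlying: os-diutaf-la-un
1. b -> p, d -> t, g -> k, z -> s / _ #: no change
2. e -> o, i -> u / B C0 _: fires at position(s) 4: osduutaflaun
surface: osduutaflaun

cell ASPECT=vo, KEL=lu, GRD=ri:
underlying: os-diutaf-ogo-gd
1. b -> p, d -> t, g -> k, z -> s / _ #: fires at position(s) 13: osdiutafogogt
2. e -> o, i -> u / B C0 _: fires at position(s) 4: osduutafogogt
surface: osduutafogogt

cell ASPECT=vo, KEL=lu, GRD=ra:
underlying: di-diutaf-ogo-gd
1. b -> p, d -> t, g -> k, z -> s / _ #: fires at position(s) 13: didiutafogogt
2. e -> o, i -> u / B C0 _: no change
surface: didiutafogogt

cell ASPECT=un, KEL=ol, GRD=ra:
underlying: di-diutaf-er-un
1. b -> p, d -> t, g -> k, z -> s / _ #: no change
2. e -> o, i -> u / B C0 _: fires at position(s) 9: didiutaforun
surface: didiutaforun

cell ASPECT=vo, KEL=ol, GRD=ri:
underlying: os-diutaf-er-gd
1. b -> p, d -> t, g -> k, z -> s / _ #: fires at position(s) 12: osdiutafergt
2. e -> o, i -> u / B C0 _: fires at position(s) 4, 9: osduutaforgt
surface: osduutaforgt


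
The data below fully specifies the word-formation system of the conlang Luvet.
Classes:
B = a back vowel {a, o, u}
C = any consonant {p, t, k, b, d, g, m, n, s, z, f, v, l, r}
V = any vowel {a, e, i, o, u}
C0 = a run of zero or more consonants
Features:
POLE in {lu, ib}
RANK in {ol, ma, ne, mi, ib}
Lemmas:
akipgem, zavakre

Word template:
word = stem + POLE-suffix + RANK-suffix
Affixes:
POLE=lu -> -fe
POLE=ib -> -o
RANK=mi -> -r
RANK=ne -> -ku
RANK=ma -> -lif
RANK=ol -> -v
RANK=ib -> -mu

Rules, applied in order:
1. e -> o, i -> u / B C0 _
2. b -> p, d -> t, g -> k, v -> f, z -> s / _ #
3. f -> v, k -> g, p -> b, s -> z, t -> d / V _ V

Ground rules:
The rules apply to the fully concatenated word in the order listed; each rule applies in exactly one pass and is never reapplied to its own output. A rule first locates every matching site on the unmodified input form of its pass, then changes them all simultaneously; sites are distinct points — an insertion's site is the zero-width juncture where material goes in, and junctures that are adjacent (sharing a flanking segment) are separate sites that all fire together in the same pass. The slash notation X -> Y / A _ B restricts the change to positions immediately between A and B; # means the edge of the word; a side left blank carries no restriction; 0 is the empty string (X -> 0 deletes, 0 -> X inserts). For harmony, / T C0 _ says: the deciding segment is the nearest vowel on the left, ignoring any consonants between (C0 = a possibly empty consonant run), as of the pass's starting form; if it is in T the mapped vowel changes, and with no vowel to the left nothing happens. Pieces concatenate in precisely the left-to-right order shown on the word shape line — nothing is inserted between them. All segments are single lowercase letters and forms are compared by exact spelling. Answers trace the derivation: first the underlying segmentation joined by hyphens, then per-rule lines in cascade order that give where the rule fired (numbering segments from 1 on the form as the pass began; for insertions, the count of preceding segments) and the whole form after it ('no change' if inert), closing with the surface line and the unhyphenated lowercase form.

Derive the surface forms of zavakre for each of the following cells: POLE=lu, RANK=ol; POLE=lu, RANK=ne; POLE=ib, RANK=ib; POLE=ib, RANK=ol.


cell POLE=lu, RANK=ol:
underlying: zavakre-fe-v
1. e -> o, i -> u / B C0 _: fires at position(s) 7: zavakrofev
2. b -> p, d -> t, g -> k, v -> f, z -> s / _ #: fires at position(s) 10: zavakrofef
3. f -> v, k -> g, p -> b, s -> z, t -> d / V _ V: fires at position(s) 8: zavakrovef
surface: zavakrovef

cell POLE=lu, RANK=ne:
underlying: zavakre-fe-ku
1. e -> o, i -> u / B C0 _: fires at position(s) 7: zavakrofeku
2. b -> p, d -> t, g -> k, v -> f, z -> s / _ #: no change
3. f -> v, k -> g, p -> b, s -> z, t -> d / V _ V: fires at position(s) 8, 10: zavakrovegu
surface: zavakrovegu

cell POLE=ib, RANK=ib:
underlying: zavakre-o-mu
1. e -> o, i -> u / B C0 _: fires at position(s) 7: zavakroomu
2. b -> p, d -> t, g -> k, v -> f, z -> s / _ #: no change
3. f -> v, k -> g, p -> b, s -> z, t -> d / V _ V: no change
surface: zavakroomu

cell POLE=ib, RANK=ol:
underlying: zavakre-o-v
1. e -> o, i -> u / B C0 _: fires at position(s) 7: zavakroov
2. b -> p, d -> t, g -> k, v -> f, z -> s / _ #: fires at position(s) 9: zavakroof
3. f -> v, k -> g, p -> b, s -> z, t -> d / V _ V: no change
surface: zavakroof


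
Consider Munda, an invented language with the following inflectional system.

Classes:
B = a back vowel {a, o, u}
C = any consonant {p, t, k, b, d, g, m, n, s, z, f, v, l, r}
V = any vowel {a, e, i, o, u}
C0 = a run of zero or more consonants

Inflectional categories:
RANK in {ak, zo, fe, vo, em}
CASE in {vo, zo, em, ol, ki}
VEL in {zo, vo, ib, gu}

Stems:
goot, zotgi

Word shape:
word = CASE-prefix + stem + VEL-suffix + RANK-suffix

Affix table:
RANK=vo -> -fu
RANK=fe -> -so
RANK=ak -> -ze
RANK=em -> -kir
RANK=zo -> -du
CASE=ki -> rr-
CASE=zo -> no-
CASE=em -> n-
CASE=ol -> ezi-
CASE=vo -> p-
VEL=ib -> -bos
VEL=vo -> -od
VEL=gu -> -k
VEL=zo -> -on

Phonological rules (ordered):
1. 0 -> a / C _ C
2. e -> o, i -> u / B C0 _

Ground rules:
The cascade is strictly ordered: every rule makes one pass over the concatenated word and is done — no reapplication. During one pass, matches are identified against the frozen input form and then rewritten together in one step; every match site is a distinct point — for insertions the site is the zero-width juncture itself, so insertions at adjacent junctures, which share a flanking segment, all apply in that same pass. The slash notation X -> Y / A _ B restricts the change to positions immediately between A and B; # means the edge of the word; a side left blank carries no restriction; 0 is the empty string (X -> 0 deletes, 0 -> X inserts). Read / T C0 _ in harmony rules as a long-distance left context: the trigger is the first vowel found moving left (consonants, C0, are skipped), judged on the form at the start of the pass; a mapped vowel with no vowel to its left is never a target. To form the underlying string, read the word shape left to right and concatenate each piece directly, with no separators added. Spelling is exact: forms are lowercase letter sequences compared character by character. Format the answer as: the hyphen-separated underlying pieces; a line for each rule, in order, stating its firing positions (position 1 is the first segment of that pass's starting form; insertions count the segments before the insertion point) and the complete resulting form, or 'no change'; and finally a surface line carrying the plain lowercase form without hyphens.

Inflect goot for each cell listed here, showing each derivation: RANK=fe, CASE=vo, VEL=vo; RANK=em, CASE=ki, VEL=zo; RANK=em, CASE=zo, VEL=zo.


cell RANK=fe, CASE=vo, VEL=vo:
underlying: p-goot-od-so
1. 0 -> a / C _ C: inserts after position(s) 1, 7: pagootodaso
2. e -> o, i -> u / B C0 _: no change
surface: pagootodaso

cell RANK=em, CASE=ki, VEL=zo:
underlying: rr-goot-on-kir
1. 0 -> a / C _ C: inserts after position(s) 1, 2, 8: raragootonakir
2. e -> o, i -> u / B C0 _: fires at position(s) 13: raragootonakur
surface: raragootonakur

cell RANK=em, CASE=zo, VEL=zo:
underlying: no-goot-on-kir
1. 0 -> a / C _ C: inserts after position(s) 8: nogootonakir
2. e -> o, i -> u / B C0 _: fires at position(s) 11: nogootonakur
surface: nogootonakur


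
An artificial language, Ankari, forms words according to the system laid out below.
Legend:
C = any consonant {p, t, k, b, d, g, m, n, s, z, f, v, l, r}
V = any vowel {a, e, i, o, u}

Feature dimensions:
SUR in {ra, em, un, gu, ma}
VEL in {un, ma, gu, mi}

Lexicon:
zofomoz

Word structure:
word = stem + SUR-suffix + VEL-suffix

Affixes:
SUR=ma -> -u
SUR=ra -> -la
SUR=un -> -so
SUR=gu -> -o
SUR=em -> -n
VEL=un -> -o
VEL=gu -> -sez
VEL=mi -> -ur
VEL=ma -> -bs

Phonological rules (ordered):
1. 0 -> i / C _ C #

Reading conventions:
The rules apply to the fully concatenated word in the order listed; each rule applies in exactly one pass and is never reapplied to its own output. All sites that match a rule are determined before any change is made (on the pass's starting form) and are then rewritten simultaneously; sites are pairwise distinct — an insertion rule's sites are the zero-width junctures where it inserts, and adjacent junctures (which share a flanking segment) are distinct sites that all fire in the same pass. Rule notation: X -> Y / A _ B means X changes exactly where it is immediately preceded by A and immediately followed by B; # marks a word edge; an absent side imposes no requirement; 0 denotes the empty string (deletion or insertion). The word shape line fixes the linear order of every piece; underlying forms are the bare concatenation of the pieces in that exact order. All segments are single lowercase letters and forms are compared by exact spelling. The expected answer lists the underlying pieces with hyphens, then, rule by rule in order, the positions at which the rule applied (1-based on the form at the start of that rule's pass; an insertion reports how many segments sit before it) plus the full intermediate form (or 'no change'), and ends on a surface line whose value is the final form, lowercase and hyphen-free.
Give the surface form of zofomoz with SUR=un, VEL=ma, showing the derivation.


underlying: zofomoz-so-bs
1. 0 -> i / C _ C #: inserts after position(s) 10: zofomozsobis
surface: zofomozsobis


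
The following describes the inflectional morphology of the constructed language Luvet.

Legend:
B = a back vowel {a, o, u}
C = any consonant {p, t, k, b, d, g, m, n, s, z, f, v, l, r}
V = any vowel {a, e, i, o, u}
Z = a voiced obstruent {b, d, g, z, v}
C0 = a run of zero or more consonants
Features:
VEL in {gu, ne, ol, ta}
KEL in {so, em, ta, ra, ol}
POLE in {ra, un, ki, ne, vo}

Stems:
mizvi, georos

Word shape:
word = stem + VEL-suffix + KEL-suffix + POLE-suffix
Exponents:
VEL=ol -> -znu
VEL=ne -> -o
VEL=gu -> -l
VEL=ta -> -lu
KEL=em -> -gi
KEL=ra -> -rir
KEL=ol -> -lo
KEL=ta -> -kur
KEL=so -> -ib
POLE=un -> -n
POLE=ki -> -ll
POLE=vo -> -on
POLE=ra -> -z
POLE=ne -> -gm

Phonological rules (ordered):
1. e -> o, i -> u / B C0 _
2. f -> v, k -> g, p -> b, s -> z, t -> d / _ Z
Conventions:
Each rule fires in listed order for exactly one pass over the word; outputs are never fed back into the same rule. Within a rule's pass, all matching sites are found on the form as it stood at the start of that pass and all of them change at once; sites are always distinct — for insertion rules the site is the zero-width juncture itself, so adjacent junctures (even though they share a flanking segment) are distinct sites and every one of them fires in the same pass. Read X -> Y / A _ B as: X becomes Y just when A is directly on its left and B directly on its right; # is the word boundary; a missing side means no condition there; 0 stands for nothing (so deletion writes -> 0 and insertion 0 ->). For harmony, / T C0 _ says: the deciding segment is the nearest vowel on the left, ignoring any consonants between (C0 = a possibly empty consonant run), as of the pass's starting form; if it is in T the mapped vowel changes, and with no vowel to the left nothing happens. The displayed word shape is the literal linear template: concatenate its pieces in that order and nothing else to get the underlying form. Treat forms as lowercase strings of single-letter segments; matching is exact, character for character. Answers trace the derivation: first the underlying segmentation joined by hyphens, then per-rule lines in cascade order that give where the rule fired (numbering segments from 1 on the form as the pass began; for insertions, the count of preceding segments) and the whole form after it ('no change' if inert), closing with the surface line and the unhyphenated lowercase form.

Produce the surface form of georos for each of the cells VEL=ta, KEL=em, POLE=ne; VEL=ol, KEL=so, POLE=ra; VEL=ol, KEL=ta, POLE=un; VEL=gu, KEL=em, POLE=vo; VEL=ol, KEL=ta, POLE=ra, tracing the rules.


cell VEL=ta, KEL=em, POLE=ne:
underlying: georos-lu-gi-gm
1. e -> o, i -> u / B C0 _: fires at position(s) 10: georoslugugm
2. f -> v, k -> g, p -> b, s -> z, t -> d / _ Z: no change
surface: georoslugugm

cell VEL=ol, KEL=so, POLE=ra:
underlying: georos-znu-ib-z
1. e -> o, i -> u / B C0 _: fires at position(s) 10: georosznuubz
2. f -> v, k -> g, p -> b, s -> z, t -> d / _ Z: fires at position(s) 6: georozznuubz
surface: georozznuubz

cell VEL=ol, KEL=ta, POLE=un:
underlying: georos-znu-kur-n
1. e -> o, i -> u / B C0 _: no change
2. f -> v, k -> g, p -> b, s -> z, t -> d / _ Z: fires at position(s) 6: georozznukurn
surface: georozznukurn

cell VEL=gu, KEL=em, POLE=vo:
underlying: georos-l-gi-on
1. e -> o, i -> u / B C0 _: fires at position(s) 9: georoslguon
2. f -> v, k -> g, p -> b, s -> z, t -> d / _ Z: no change
surface: georoslguon

cell VEL=ol, KEL=ta, POLE=ra:
underlying: georos-znu-kur-z
1. e -> o, i -> u / B C0 _: no change
2. f -> v, k -> g, p -> b, s -> z, t -> d / _ Z: fires at position(s) 6: georozznukurz
surface: georozznukurz


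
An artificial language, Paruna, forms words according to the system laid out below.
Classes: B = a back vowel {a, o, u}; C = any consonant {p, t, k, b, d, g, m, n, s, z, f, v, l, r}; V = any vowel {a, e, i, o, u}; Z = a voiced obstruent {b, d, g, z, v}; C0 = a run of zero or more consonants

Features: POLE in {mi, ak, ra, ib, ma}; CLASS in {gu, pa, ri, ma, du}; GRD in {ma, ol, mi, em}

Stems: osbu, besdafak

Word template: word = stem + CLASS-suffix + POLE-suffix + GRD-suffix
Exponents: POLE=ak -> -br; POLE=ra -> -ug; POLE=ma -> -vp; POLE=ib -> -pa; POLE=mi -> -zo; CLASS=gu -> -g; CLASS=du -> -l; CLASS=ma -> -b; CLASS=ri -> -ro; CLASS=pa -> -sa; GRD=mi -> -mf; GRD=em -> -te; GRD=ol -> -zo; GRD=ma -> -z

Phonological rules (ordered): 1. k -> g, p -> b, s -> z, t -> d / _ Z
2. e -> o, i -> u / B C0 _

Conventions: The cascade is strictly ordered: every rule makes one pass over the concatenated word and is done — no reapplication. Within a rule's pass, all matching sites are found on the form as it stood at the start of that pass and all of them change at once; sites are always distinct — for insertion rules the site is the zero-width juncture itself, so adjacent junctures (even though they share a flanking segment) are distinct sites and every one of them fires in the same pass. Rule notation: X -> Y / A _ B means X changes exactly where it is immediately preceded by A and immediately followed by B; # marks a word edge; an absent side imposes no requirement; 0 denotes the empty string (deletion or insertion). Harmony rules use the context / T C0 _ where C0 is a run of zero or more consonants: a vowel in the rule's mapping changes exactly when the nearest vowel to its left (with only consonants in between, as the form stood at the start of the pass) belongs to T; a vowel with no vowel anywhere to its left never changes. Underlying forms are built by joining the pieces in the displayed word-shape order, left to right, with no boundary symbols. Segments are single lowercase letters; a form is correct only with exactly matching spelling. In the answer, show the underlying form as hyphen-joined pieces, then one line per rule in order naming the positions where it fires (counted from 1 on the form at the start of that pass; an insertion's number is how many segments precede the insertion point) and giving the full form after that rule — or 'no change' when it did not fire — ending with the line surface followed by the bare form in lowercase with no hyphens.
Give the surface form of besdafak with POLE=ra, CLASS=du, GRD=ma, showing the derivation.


underlying: besdafak-l-ug-z
1. k -> g, p -> b, s -> z, t -> d / _ Z: fires at position(s) 3: bezdafaklugz
2. e -> o, i -> u / B C0 _: no change
surface: bezdafaklugz


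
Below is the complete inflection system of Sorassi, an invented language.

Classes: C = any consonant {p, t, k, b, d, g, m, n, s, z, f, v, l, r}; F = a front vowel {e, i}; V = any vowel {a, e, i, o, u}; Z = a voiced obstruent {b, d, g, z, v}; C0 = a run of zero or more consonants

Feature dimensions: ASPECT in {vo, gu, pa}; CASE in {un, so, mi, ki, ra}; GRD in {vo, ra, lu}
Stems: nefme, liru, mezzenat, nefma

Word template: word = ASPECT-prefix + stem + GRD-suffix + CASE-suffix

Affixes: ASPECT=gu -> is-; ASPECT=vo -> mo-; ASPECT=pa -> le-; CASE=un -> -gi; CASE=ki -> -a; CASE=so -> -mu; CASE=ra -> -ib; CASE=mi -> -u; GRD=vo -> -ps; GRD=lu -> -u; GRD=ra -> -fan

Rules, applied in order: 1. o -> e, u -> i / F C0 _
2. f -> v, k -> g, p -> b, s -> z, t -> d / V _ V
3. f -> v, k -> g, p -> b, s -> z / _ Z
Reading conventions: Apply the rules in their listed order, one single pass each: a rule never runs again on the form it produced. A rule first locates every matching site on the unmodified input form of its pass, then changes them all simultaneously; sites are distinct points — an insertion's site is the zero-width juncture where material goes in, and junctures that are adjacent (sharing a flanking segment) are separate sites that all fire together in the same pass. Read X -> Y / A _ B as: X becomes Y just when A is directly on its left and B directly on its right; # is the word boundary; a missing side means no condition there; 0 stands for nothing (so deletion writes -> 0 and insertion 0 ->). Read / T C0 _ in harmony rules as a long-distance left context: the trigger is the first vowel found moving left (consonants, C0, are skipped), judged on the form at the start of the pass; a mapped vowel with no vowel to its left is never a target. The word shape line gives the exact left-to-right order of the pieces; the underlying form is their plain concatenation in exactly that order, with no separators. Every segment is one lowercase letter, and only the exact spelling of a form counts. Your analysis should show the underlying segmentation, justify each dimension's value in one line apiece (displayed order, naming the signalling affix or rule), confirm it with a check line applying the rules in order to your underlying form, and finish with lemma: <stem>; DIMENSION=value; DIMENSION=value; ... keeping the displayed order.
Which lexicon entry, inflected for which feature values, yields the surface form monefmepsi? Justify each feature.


underlying: mo-nefme-ps-u
ASPECT=vo - signalled by the affix mo-
CASE=mi - signalled by the affix -u
GRD=vo - signalled by the affix -ps
check: monefmepsu -> monefmepsi -> monefmepsi -> monefmepsi
lemma: nefme; ASPECT=vo; CASE=mi; GRD=vo


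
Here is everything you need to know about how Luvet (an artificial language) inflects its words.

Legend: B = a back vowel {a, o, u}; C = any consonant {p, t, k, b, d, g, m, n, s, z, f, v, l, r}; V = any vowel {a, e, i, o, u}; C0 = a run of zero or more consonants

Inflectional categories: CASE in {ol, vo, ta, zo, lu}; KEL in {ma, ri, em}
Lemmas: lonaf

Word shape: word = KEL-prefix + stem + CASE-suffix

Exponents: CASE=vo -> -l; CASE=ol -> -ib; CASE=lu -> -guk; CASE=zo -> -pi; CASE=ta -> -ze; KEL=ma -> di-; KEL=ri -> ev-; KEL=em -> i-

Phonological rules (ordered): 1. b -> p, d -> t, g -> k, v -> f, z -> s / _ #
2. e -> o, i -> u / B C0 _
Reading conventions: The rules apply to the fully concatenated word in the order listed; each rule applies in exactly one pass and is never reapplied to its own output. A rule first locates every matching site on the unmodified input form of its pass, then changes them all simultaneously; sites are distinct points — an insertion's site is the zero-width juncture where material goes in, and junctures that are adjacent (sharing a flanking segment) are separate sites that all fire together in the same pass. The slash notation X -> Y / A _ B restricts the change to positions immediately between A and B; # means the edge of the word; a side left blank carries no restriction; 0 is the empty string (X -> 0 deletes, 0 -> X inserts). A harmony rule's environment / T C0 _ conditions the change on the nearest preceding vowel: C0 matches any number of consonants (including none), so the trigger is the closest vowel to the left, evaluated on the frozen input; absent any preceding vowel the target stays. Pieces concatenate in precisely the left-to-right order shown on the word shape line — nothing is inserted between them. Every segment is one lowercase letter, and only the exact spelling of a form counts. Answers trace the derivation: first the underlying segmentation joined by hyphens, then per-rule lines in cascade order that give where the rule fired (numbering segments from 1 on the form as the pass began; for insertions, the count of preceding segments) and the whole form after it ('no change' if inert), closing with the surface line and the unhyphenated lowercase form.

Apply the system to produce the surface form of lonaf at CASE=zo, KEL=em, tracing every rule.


underlying: i-lonaf-pi
1. b -> p, d -> t, g -> k, v -> f, z -> s / _ #: no change
2. e -> o, i -> u / B C0 _: fires at position(s) 8: ilonafpu
surface: ilonafpu


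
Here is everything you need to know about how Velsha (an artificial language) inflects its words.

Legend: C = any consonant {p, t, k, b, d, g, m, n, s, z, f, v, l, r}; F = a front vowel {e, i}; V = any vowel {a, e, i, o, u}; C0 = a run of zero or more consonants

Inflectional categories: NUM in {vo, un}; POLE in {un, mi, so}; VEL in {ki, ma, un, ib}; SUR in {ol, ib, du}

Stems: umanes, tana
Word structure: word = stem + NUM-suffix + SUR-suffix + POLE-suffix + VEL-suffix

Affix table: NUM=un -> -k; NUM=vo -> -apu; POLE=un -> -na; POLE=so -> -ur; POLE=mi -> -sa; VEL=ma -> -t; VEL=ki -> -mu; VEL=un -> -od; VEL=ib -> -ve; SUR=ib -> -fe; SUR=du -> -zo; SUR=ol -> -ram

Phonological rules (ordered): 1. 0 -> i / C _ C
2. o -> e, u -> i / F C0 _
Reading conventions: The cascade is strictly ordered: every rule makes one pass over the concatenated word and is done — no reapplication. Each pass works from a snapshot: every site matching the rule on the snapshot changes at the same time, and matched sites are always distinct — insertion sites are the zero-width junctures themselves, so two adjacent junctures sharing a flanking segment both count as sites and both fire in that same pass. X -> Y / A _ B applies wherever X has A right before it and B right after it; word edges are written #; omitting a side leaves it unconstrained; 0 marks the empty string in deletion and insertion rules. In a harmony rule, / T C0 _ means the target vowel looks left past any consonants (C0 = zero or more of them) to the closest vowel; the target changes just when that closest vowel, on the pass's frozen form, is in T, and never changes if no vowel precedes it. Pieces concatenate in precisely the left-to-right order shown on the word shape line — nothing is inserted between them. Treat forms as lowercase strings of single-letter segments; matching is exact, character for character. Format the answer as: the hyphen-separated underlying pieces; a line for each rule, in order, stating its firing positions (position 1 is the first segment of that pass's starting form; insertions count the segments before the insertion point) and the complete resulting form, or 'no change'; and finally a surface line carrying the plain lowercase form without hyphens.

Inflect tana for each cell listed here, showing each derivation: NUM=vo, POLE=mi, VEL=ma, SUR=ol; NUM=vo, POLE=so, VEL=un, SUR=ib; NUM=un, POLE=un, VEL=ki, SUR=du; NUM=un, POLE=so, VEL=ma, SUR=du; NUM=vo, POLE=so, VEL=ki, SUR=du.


cell NUM=vo, POLE=mi, VEL=ma, SUR=ol:
underlying: tana-apu-ram-sa-t
1. 0 -> i / C _ C: inserts after position(s) 10: tanaapuramisat
2. o -> e, u -> i / F C0 _: no change
surface: tanaapuramisat

cell NUM=vo, POLE=so, VEL=un, SUR=ib:
underlying: tana-apu-fe-ur-od
1. 0 -> i / C _ C: no change
2. o -> e, u -> i / F C0 _: fires at position(s) 10: tanaapufeirod
surface: tanaapufeirod

cell NUM=un, POLE=un, VEL=ki, SUR=du:
underlying: tana-k-zo-na-mu
1. 0 -> i / C _ C: inserts after position(s) 5: tanakizonamu
2. o -> e, u -> i / F C0 _: fires at position(s) 8: tanakizenamu
surface: tanakizenamu

cell NUM=un, POLE=so, VEL=ma, SUR=du:
underlying: tana-k-zo-ur-t
1. 0 -> i / C _ C: inserts after position(s) 5, 9: tanakizourit
2. o -> e, u -> i / F C0 _: fires at position(s) 8: tanakizeurit
surface: tanakizeurit

cell NUM=vo, POLE=so, VEL=ki, SUR=du:
underlying: tana-apu-zo-ur-mu
1. 0 -> i / C _ C: inserts after position(s) 11: tanaapuzourimu
2. o -> e, u -> i / F C0 _: fires at position(s) 14: tanaapuzourimi
surface: tanaapuzourimi
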